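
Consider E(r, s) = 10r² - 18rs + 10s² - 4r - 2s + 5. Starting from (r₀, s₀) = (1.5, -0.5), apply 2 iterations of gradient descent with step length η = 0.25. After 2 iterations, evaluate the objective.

∇E = (20r - 18s - 4, -18r + 20s - 2)
(r₁, s₁) = (1.5, -0.5) − 0.25·(35, -39) = (-7.25, 9.25)
(r₂, s₂) = (-7.25, 9.25) − 0.25·(-315.5, 313.5) = (71.625, -69.125)
E(71.625, -69.125) = 188060.21875

188060.21875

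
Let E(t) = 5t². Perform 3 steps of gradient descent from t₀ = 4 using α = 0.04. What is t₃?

E′(t) = 10t
Step 1: E′(4) = 40; t₁ = 4 − 0.04·40 = 2.4
Step 2: E′(2.4) = 24; t₂ = 2.4 − 0.04·24 = 1.44
Step 3: E′(1.44) = 14.4; t₃ = 1.44 − 0.04·14.4 = 0.864

0.864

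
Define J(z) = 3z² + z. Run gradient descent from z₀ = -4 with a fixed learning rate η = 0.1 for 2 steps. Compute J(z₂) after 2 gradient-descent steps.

J′(z) = 6z + 1
Step 1: J′(-4) = -23; z₁ = -4 − 0.1·(-23) = -1.7
Step 2: J′(-1.7) = -9.2; z₂ = -1.7 − 0.1·(-9.2) = -0.78
J(-0.78) = 1.0452

1.0452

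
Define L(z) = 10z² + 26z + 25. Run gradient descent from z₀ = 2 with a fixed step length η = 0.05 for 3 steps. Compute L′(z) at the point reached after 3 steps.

L′(z) = 20z + 26
Step 1: L′(2) = 66; z₁ = 2 − 0.05·66 = -1.3
Step 2: L′(-1.3) = 0; z₂ = -1.3 − 0.05·0 = -1.3
Step 3: L′(-1.3) = 0; z₃ = -1.3 − 0.05·0 = -1.3
L′(z) at (-1.3) = 0

0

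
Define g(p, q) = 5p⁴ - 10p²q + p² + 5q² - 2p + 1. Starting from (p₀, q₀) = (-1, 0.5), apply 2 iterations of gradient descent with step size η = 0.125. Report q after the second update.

0.421875

∇g = (20p³ - 20pq + 2p - 2, -10p² + 10q)
Step 1: at (-1, 0.5), ∇g = (-14, -5) → (-1, 0.5) − 0.125·(-14, -5) = (0.75, 1.125)
Step 2: at (0.75, 1.125), ∇g = (-8.9375, 5.625) → (0.75, 1.125) − 0.125·(-8.9375, 5.625) = (1.8671875, 0.421875)
q = 0.421875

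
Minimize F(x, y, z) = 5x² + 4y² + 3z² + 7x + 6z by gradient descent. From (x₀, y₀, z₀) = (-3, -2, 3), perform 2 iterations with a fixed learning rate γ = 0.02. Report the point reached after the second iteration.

∇F = (10x + 7, 8y, 6z + 6)
(x₁, y₁, z₁) = (-3, -2, 3) − 0.02·(-23, -16, 24) = (-2.54, -1.68, 2.52)
(x₂, y₂, z₂) = (-2.54, -1.68, 2.52) − 0.02·(-18.4, -13.44, 21.12) = (-2.172, -1.4112, 2.0976)

(-2.172, -1.4112, 2.0976)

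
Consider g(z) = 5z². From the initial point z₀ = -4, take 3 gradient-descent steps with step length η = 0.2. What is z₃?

g′(z) = 10z
z₁ = -4 − 0.2·(-40) = 4
z₂ = 4 − 0.2·40 = -4
z₃ = -4 − 0.2·(-40) = 4

4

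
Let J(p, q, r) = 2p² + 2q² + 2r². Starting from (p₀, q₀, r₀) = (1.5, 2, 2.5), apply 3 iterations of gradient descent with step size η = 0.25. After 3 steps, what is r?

∇J = (4p, 4q, 4r)
(p₁, q₁, r₁) = (1.5, 2, 2.5) − 0.25·(6, 8, 10) = (0, 0, 0)
(p₂, q₂, r₂) = (0, 0, 0) − 0.25·(0, 0, 0) = (0, 0, 0)
(p₃, q₃, r₃) = (0, 0, 0) − 0.25·(0, 0, 0) = (0, 0, 0)
r = 0

0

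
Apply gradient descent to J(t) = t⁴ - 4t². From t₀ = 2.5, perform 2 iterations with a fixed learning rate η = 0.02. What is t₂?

J′(t) = 4t³ - 8t
Step 1: J′(2.5) = 42.5; t₁ = 2.5 − 0.02·42.5 = 1.65
Step 2: J′(1.65) = 4.7685; t₂ = 1.65 − 0.02·4.7685 = 1.55463

1.55463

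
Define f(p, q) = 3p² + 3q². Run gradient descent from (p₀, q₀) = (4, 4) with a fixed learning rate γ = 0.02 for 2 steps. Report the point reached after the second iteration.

∇f = (6p, 6q)
Step 1: at (4, 4), ∇f = (24, 24) → (4, 4) − 0.02·(24, 24) = (3.52, 3.52)
Step 2: at (3.52, 3.52), ∇f = (21.12, 21.12) → (3.52, 3.52) − 0.02·(21.12, 21.12) = (3.0976, 3.0976)

(3.0976, 3.0976)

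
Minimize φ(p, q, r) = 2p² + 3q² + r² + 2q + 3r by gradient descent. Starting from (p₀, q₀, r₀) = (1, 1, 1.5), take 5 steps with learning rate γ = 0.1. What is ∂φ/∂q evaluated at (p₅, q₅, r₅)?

∇φ = (4p, 6q + 2, 2r + 3)
Step 1: at (1, 1, 1.5), ∇φ = (4, 8, 6) → (1, 1, 1.5) − 0.1·(4, 8, 6) = (0.6, 0.2, 0.9)
Step 2: at (0.6, 0.2, 0.9), ∇φ = (2.4, 3.2, 4.8) → (0.6, 0.2, 0.9) − 0.1·(2.4, 3.2, 4.8) = (0.36, -0.12, 0.42)
Step 3: at (0.36, -0.12, 0.42), ∇φ = (1.44, 1.28, 3.84) → (0.36, -0.12, 0.42) − 0.1·(1.44, 1.28, 3.84) = (0.216, -0.248, 0.036)
Step 4: at (0.216, -0.248, 0.036), ∇φ = (0.864, 0.512, 3.072) → (0.216, -0.248, 0.036) − 0.1·(0.864, 0.512, 3.072) = (0.1296, -0.2992, -0.2712)
Step 5: at (0.1296, -0.2992, -0.2712), ∇φ = (0.5184, 0.2048, 2.4576) → (0.1296, -0.2992, -0.2712) − 0.1·(0.5184, 0.2048, 2.4576) = (0.07776, -0.31968, -0.51696)
∂φ/∂q at (0.07776, -0.31968, -0.51696) = 0.08192

0.08192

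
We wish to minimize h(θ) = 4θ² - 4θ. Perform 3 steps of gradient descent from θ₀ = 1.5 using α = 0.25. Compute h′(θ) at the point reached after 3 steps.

-8

h′(θ) = 8θ - 4
θ₁ = 1.5 − 0.25·8 = -0.5
θ₂ = -0.5 − 0.25·(-8) = 1.5
θ₃ = 1.5 − 0.25·8 = -0.5
h′(θ) at (-0.5) = -8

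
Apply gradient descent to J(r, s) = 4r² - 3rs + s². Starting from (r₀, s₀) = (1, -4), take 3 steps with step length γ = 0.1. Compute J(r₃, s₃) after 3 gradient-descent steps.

2.590889

∇J = (8r - 3s, -3r + 2s)
Step 1: at (1, -4), ∇J = (20, -11) → (1, -4) − 0.1·(20, -11) = (-1, -2.9)
Step 2: at (-1, -2.9), ∇J = (0.7, -2.8) → (-1, -2.9) − 0.1·(0.7, -2.8) = (-1.07, -2.62)
Step 3: at (-1.07, -2.62), ∇J = (-0.7, -2.03) → (-1.07, -2.62) − 0.1·(-0.7, -2.03) = (-1, -2.417)
J(-1, -2.417) = 2.590889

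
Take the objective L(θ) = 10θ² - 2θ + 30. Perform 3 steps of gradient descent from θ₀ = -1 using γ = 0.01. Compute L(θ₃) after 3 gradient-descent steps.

33.0719424

L′(θ) = 20θ - 2
θ₁ = -1 − 0.01·(-22) = -0.78
θ₂ = -0.78 − 0.01·(-17.6) = -0.604
θ₃ = -0.604 − 0.01·(-14.08) = -0.4632
L(-0.4632) = 33.0719424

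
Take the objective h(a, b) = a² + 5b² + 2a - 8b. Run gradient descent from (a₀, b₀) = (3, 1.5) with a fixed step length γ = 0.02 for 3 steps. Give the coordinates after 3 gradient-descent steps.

(2.538944, 1.1584)

∇h = (2a + 2, 10b - 8)
Step 1: at (3, 1.5), ∇h = (8, 7) → (3, 1.5) − 0.02·(8, 7) = (2.84, 1.36)
Step 2: at (2.84, 1.36), ∇h = (7.68, 5.6) → (2.84, 1.36) − 0.02·(7.68, 5.6) = (2.6864, 1.248)
Step 3: at (2.6864, 1.248), ∇h = (7.3728, 4.48) → (2.6864, 1.248) − 0.02·(7.3728, 4.48) = (2.538944, 1.1584)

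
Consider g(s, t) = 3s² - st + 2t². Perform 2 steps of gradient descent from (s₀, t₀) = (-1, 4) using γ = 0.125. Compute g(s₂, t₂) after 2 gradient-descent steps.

1.853759765625

∇g = (6s - t, -s + 4t)
(s₁, t₁) = (-1, 4) − 0.125·(-10, 17) = (0.25, 1.875)
(s₂, t₂) = (0.25, 1.875) − 0.125·(-0.375, 7.25) = (0.296875, 0.96875)
g(0.296875, 0.96875) = 1.853759765625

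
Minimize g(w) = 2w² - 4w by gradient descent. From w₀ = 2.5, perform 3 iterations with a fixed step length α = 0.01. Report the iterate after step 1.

g′(w) = 4w - 4
w₁ = 2.5 − 0.01·6 = 2.44

2.44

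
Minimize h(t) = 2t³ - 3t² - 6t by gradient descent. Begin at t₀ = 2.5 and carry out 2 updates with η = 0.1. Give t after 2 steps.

h′(t) = 6t² - 6t - 6
t₁ = 2.5 − 0.1·16.5 = 0.85
t₂ = 0.85 − 0.1·(-6.765) = 1.5265

1.5265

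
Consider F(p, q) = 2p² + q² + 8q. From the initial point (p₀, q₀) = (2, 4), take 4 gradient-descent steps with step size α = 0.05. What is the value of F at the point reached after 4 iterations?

∇F = (4p, 2q + 8)
(p₁, q₁) = (2, 4) − 0.05·(8, 16) = (1.6, 3.2)
(p₂, q₂) = (1.6, 3.2) − 0.05·(6.4, 14.4) = (1.28, 2.48)
(p₃, q₃) = (1.28, 2.48) − 0.05·(5.12, 12.96) = (1.024, 1.832)
(p₄, q₄) = (1.024, 1.832) − 0.05·(4.096, 11.664) = (0.8192, 1.2488)
F(0.8192, 1.2488) = 12.89207872

12.89207872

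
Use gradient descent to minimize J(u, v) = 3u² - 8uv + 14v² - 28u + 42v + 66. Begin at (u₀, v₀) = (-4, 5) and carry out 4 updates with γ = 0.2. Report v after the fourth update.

∇J = (6u - 8v - 28, -8u + 28v + 42)
Step 1: at (-4, 5), ∇J = (-92, 214) → (-4, 5) − 0.2·(-92, 214) = (14.4, -37.8)
Step 2: at (14.4, -37.8), ∇J = (360.8, -1131.6) → (14.4, -37.8) − 0.2·(360.8, -1131.6) = (-57.76, 188.52)
Step 3: at (-57.76, 188.52), ∇J = (-1882.72, 5782.64) → (-57.76, 188.52) − 0.2·(-1882.72, 5782.64) = (318.784, -968.008)
Step 4: at (318.784, -968.008), ∇J = (9628.768, -29612.496) → (318.784, -968.008) − 0.2·(9628.768, -29612.496) = (-1606.9696, 4954.4912)
v = 4954.4912

4954.4912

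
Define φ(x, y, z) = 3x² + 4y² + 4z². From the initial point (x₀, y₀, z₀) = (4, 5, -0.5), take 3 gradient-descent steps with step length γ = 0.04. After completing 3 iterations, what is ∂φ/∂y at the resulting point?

12.57728

∇φ = (6x, 8y, 8z)
Step 1: at (4, 5, -0.5), ∇φ = (24, 40, -4) → (4, 5, -0.5) − 0.04·(24, 40, -4) = (3.04, 3.4, -0.34)
Step 2: at (3.04, 3.4, -0.34), ∇φ = (18.24, 27.2, -2.72) → (3.04, 3.4, -0.34) − 0.04·(18.24, 27.2, -2.72) = (2.3104, 2.312, -0.2312)
Step 3: at (2.3104, 2.312, -0.2312), ∇φ = (13.8624, 18.496, -1.8496) → (2.3104, 2.312, -0.2312) − 0.04·(13.8624, 18.496, -1.8496) = (1.755904, 1.57216, -0.157216)
∂φ/∂y at (1.755904, 1.57216, -0.157216) = 12.57728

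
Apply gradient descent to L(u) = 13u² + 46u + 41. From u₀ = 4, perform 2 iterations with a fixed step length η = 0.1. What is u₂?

13

L′(u) = 26u + 46
Step 1: L′(4) = 150; u₁ = 4 − 0.1·150 = -11
Step 2: L′(-11) = -240; u₂ = -11 − 0.1·(-240) = 13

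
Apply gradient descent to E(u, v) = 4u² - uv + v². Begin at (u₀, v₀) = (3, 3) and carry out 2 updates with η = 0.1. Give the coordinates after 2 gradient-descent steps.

(0.45, 2.25)

∇E = (8u - v, -u + 2v)
(u₁, v₁) = (3, 3) − 0.1·(21, 3) = (0.9, 2.7)
(u₂, v₂) = (0.9, 2.7) − 0.1·(4.5, 4.5) = (0.45, 2.25)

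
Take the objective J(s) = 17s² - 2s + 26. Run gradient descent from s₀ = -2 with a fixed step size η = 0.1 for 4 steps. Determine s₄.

-68.248

J′(s) = 34s - 2
s₁ = -2 − 0.1·(-70) = 5
s₂ = 5 − 0.1·168 = -11.8
s₃ = -11.8 − 0.1·(-403.2) = 28.52
s₄ = 28.52 − 0.1·967.68 = -68.248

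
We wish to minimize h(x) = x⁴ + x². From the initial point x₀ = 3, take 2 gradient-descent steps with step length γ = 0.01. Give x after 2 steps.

1.56540576

h′(x) = 4x³ + 2x
x₁ = 3 − 0.01·114 = 1.86
x₂ = 1.86 − 0.01·29.459424 = 1.56540576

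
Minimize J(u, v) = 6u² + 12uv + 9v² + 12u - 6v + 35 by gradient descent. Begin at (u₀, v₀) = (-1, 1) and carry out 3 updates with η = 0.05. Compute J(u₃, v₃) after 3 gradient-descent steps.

∇J = (12u + 12v + 12, 12u + 18v - 6)
(u₁, v₁) = (-1, 1) − 0.05·(12, 0) = (-1.6, 1)
(u₂, v₂) = (-1.6, 1) − 0.05·(4.8, -7.2) = (-1.84, 1.36)
(u₃, v₃) = (-1.84, 1.36) − 0.05·(6.24, -3.6) = (-2.152, 1.54)
J(-2.152, 1.54) = 9.298064

9.298064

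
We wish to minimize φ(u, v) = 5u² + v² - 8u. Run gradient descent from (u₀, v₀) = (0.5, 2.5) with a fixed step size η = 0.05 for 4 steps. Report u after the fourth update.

∇φ = (10u - 8, 2v)
Step 1: at (0.5, 2.5), ∇φ = (-3, 5) → (0.5, 2.5) − 0.05·(-3, 5) = (0.65, 2.25)
Step 2: at (0.65, 2.25), ∇φ = (-1.5, 4.5) → (0.65, 2.25) − 0.05·(-1.5, 4.5) = (0.725, 2.025)
Step 3: at (0.725, 2.025), ∇φ = (-0.75, 4.05) → (0.725, 2.025) − 0.05·(-0.75, 4.05) = (0.7625, 1.8225)
Step 4: at (0.7625, 1.8225), ∇φ = (-0.375, 3.645) → (0.7625, 1.8225) − 0.05·(-0.375, 3.645) = (0.78125, 1.64025)
u = 0.78125

0.78125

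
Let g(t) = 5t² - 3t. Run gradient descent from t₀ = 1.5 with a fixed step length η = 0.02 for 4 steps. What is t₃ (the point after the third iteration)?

g′(t) = 10t - 3
t₁ = 1.5 − 0.02·12 = 1.26
t₂ = 1.26 − 0.02·9.6 = 1.068
t₃ = 1.068 − 0.02·7.68 = 0.9144

0.9144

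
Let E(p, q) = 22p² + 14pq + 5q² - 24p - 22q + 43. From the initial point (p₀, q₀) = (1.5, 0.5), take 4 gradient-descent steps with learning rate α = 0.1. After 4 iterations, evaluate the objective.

∇E = (44p + 14q - 24, 14p + 10q - 22)
(p₁, q₁) = (1.5, 0.5) − 0.1·(49, 4) = (-3.4, 0.1)
(p₂, q₂) = (-3.4, 0.1) − 0.1·(-172.2, -68.6) = (13.82, 6.96)
(p₃, q₃) = (13.82, 6.96) − 0.1·(681.52, 241.08) = (-54.332, -17.148)
(p₄, q₄) = (-54.332, -17.148) − 0.1·(-2654.68, -954.128) = (211.136, 78.2648)
E(211.136, 78.2648) = 1235949.0712864

1235949.0712864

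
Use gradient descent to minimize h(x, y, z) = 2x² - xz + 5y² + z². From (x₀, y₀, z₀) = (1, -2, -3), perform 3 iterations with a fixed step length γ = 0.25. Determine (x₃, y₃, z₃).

∇h = (4x - z, 10y, -x + 2z)
Step 1: at (1, -2, -3), ∇h = (7, -20, -7) → (1, -2, -3) − 0.25·(7, -20, -7) = (-0.75, 3, -1.25)
Step 2: at (-0.75, 3, -1.25), ∇h = (-1.75, 30, -1.75) → (-0.75, 3, -1.25) − 0.25·(-1.75, 30, -1.75) = (-0.3125, -4.5, -0.8125)
Step 3: at (-0.3125, -4.5, -0.8125), ∇h = (-0.4375, -45, -1.3125) → (-0.3125, -4.5, -0.8125) − 0.25·(-0.4375, -45, -1.3125) = (-0.203125, 6.75, -0.484375)

(-0.203125, 6.75, -0.484375)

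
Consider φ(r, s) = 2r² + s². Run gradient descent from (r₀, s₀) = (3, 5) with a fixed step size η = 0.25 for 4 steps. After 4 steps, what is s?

∇φ = (4r, 2s)
Step 1: at (3, 5), ∇φ = (12, 10) → (3, 5) − 0.25·(12, 10) = (0, 2.5)
Step 2: at (0, 2.5), ∇φ = (0, 5) → (0, 2.5) − 0.25·(0, 5) = (0, 1.25)
Step 3: at (0, 1.25), ∇φ = (0, 2.5) → (0, 1.25) − 0.25·(0, 2.5) = (0, 0.625)
Step 4: at (0, 0.625), ∇φ = (0, 1.25) → (0, 0.625) − 0.25·(0, 1.25) = (0, 0.3125)
s = 0.3125

0.3125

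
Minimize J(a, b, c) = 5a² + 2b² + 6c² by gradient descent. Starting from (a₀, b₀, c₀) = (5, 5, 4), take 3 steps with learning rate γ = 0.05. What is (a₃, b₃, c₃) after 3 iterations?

∇J = (10a, 4b, 12c)
(a₁, b₁, c₁) = (5, 5, 4) − 0.05·(50, 20, 48) = (2.5, 4, 1.6)
(a₂, b₂, c₂) = (2.5, 4, 1.6) − 0.05·(25, 16, 19.2) = (1.25, 3.2, 0.64)
(a₃, b₃, c₃) = (1.25, 3.2, 0.64) − 0.05·(12.5, 12.8, 7.68) = (0.625, 2.56, 0.256)

(0.625, 2.56, 0.256)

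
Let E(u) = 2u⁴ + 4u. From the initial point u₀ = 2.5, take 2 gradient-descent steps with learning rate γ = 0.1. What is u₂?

889.0912

E′(u) = 8u³ + 4
Step 1: E′(2.5) = 129; u₁ = 2.5 − 0.1·129 = -10.4
Step 2: E′(-10.4) = -8994.912; u₂ = -10.4 − 0.1·(-8994.912) = 889.0912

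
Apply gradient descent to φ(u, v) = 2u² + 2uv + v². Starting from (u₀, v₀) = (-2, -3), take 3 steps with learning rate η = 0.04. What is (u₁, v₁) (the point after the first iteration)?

(-1.44, -2.6)

∇φ = (4u + 2v, 2u + 2v)
(u₁, v₁) = (-2, -3) − 0.04·(-14, -10) = (-1.44, -2.6)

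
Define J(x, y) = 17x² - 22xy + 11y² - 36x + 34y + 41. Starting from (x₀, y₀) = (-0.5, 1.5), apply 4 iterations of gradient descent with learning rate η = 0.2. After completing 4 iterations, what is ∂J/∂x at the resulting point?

-647468.5792

∇J = (34x - 22y - 36, -22x + 22y + 34)
Step 1: at (-0.5, 1.5), ∇J = (-86, 78) → (-0.5, 1.5) − 0.2·(-86, 78) = (16.7, -14.1)
Step 2: at (16.7, -14.1), ∇J = (842, -643.6) → (16.7, -14.1) − 0.2·(842, -643.6) = (-151.7, 114.62)
Step 3: at (-151.7, 114.62), ∇J = (-7715.44, 5893.04) → (-151.7, 114.62) − 0.2·(-7715.44, 5893.04) = (1391.388, -1063.988)
Step 4: at (1391.388, -1063.988), ∇J = (70678.928, -53984.272) → (1391.388, -1063.988) − 0.2·(70678.928, -53984.272) = (-12744.3976, 9732.8664)
∂J/∂x at (-12744.3976, 9732.8664) = -647468.5792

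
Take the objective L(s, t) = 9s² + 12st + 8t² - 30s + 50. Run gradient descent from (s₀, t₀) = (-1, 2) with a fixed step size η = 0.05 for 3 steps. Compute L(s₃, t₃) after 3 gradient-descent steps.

17.502784

∇L = (18s + 12t - 30, 12s + 16t)
Step 1: at (-1, 2), ∇L = (-24, 20) → (-1, 2) − 0.05·(-24, 20) = (0.2, 1)
Step 2: at (0.2, 1), ∇L = (-14.4, 18.4) → (0.2, 1) − 0.05·(-14.4, 18.4) = (0.92, 0.08)
Step 3: at (0.92, 0.08), ∇L = (-12.48, 12.32) → (0.92, 0.08) − 0.05·(-12.48, 12.32) = (1.544, -0.536)
L(1.544, -0.536) = 17.502784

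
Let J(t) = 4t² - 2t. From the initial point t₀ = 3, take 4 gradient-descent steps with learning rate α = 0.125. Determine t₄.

0.25

J′(t) = 8t - 2
t₁ = 3 − 0.125·22 = 0.25
t₂ = 0.25 − 0.125·0 = 0.25
t₃ = 0.25 − 0.125·0 = 0.25
t₄ = 0.25 − 0.125·0 = 0.25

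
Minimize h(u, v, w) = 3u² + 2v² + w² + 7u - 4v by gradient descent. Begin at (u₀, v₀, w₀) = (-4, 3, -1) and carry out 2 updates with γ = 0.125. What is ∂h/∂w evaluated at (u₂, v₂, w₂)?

∇h = (6u + 7, 4v - 4, 2w)
Step 1: at (-4, 3, -1), ∇h = (-17, 8, -2) → (-4, 3, -1) − 0.125·(-17, 8, -2) = (-1.875, 2, -0.75)
Step 2: at (-1.875, 2, -0.75), ∇h = (-4.25, 4, -1.5) → (-1.875, 2, -0.75) − 0.125·(-4.25, 4, -1.5) = (-1.34375, 1.5, -0.5625)
∂h/∂w at (-1.34375, 1.5, -0.5625) = -1.125

-1.125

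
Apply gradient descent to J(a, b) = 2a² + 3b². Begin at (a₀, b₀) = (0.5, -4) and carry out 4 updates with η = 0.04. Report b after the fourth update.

∇J = (4a, 6b)
Step 1: at (0.5, -4), ∇J = (2, -24) → (0.5, -4) − 0.04·(2, -24) = (0.42, -3.04)
Step 2: at (0.42, -3.04), ∇J = (1.68, -18.24) → (0.42, -3.04) − 0.04·(1.68, -18.24) = (0.3528, -2.3104)
Step 3: at (0.3528, -2.3104), ∇J = (1.4112, -13.8624) → (0.3528, -2.3104) − 0.04·(1.4112, -13.8624) = (0.296352, -1.755904)
Step 4: at (0.296352, -1.755904), ∇J = (1.185408, -10.535424) → (0.296352, -1.755904) − 0.04·(1.185408, -10.535424) = (0.24893568, -1.33448704)
b = -1.33448704

-1.33448704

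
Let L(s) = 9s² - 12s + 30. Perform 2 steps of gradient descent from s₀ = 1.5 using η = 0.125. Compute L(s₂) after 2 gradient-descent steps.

41.2587890625

L′(s) = 18s - 12
s₁ = 1.5 − 0.125·15 = -0.375
s₂ = -0.375 − 0.125·(-18.75) = 1.96875
L(1.96875) = 41.2587890625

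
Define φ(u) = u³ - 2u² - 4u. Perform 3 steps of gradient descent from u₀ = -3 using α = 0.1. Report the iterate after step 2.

φ′(u) = 3u² - 4u - 4
u₁ = -3 − 0.1·35 = -6.5
u₂ = -6.5 − 0.1·148.75 = -21.375

-21.375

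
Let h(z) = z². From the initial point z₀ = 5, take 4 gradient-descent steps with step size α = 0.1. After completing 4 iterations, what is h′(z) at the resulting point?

h′(z) = 2z
Step 1: h′(5) = 10; z₁ = 5 − 0.1·10 = 4
Step 2: h′(4) = 8; z₂ = 4 − 0.1·8 = 3.2
Step 3: h′(3.2) = 6.4; z₃ = 3.2 − 0.1·6.4 = 2.56
Step 4: h′(2.56) = 5.12; z₄ = 2.56 − 0.1·5.12 = 2.048
h′(z) at (2.048) = 4.096

4.096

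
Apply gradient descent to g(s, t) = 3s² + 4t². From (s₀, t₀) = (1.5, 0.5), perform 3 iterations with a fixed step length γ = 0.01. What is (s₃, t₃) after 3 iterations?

∇g = (6s, 8t)
Step 1: at (1.5, 0.5), ∇g = (9, 4) → (1.5, 0.5) − 0.01·(9, 4) = (1.41, 0.46)
Step 2: at (1.41, 0.46), ∇g = (8.46, 3.68) → (1.41, 0.46) − 0.01·(8.46, 3.68) = (1.3254, 0.4232)
Step 3: at (1.3254, 0.4232), ∇g = (7.9524, 3.3856) → (1.3254, 0.4232) − 0.01·(7.9524, 3.3856) = (1.245876, 0.389344)

(1.245876, 0.389344)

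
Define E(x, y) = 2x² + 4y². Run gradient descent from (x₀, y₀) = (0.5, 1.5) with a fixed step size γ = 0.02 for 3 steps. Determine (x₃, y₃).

(0.389344, 0.889056)

∇E = (4x, 8y)
(x₁, y₁) = (0.5, 1.5) − 0.02·(2, 12) = (0.46, 1.26)
(x₂, y₂) = (0.46, 1.26) − 0.02·(1.84, 10.08) = (0.4232, 1.0584)
(x₃, y₃) = (0.4232, 1.0584) − 0.02·(1.6928, 8.4672) = (0.389344, 0.889056)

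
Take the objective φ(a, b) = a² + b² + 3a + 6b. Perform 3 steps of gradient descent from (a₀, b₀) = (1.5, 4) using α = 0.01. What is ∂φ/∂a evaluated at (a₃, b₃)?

∇φ = (2a + 3, 2b + 6)
Step 1: at (1.5, 4), ∇φ = (6, 14) → (1.5, 4) − 0.01·(6, 14) = (1.44, 3.86)
Step 2: at (1.44, 3.86), ∇φ = (5.88, 13.72) → (1.44, 3.86) − 0.01·(5.88, 13.72) = (1.3812, 3.7228)
Step 3: at (1.3812, 3.7228), ∇φ = (5.7624, 13.4456) → (1.3812, 3.7228) − 0.01·(5.7624, 13.4456) = (1.323576, 3.588344)
∂φ/∂a at (1.323576, 3.588344) = 5.647152

5.647152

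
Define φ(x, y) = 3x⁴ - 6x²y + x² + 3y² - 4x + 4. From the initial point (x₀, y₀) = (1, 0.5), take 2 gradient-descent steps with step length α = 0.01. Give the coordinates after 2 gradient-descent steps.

(0.93568768, 0.553496)

∇φ = (12x³ - 12xy + 2x - 4, -6x² + 6y)
Step 1: at (1, 0.5), ∇φ = (4, -3) → (1, 0.5) − 0.01·(4, -3) = (0.96, 0.53)
Step 2: at (0.96, 0.53), ∇φ = (2.431232, -2.3496) → (0.96, 0.53) − 0.01·(2.431232, -2.3496) = (0.93568768, 0.553496)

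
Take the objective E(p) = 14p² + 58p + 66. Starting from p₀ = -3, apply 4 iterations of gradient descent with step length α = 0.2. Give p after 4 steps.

E′(p) = 28p + 58
p₁ = -3 − 0.2·(-26) = 2.2
p₂ = 2.2 − 0.2·119.6 = -21.72
p₃ = -21.72 − 0.2·(-550.16) = 88.312
p₄ = 88.312 − 0.2·2530.736 = -417.8352

-417.8352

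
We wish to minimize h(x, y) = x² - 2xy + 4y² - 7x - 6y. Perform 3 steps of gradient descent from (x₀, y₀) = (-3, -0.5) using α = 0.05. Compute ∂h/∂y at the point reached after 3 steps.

-3.012

∇h = (2x - 2y - 7, -2x + 8y - 6)
(x₁, y₁) = (-3, -0.5) − 0.05·(-12, -4) = (-2.4, -0.3)
(x₂, y₂) = (-2.4, -0.3) − 0.05·(-11.2, -3.6) = (-1.84, -0.12)
(x₃, y₃) = (-1.84, -0.12) − 0.05·(-10.44, -3.28) = (-1.318, 0.044)
∂h/∂y at (-1.318, 0.044) = -3.012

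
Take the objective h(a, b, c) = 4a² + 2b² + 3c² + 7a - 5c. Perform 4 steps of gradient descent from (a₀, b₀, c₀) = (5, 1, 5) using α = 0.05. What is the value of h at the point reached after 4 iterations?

∇h = (8a + 7, 4b, 6c - 5)
Step 1: at (5, 1, 5), ∇h = (47, 4, 25) → (5, 1, 5) − 0.05·(47, 4, 25) = (2.65, 0.8, 3.75)
Step 2: at (2.65, 0.8, 3.75), ∇h = (28.2, 3.2, 17.5) → (2.65, 0.8, 3.75) − 0.05·(28.2, 3.2, 17.5) = (1.24, 0.64, 2.875)
Step 3: at (1.24, 0.64, 2.875), ∇h = (16.92, 2.56, 12.25) → (1.24, 0.64, 2.875) − 0.05·(16.92, 2.56, 12.25) = (0.394, 0.512, 2.2625)
Step 4: at (0.394, 0.512, 2.2625), ∇h = (10.152, 2.048, 8.575) → (0.394, 0.512, 2.2625) − 0.05·(10.152, 2.048, 8.575) = (-0.1136, 0.4096, 1.83375)
h(-0.1136, 0.4096, 1.83375) = 0.5111313475

0.5111313475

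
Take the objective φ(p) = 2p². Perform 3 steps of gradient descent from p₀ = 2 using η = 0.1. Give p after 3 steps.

0.432

φ′(p) = 4p
p₁ = 2 − 0.1·8 = 1.2
p₂ = 1.2 − 0.1·4.8 = 0.72
p₃ = 0.72 − 0.1·2.88 = 0.432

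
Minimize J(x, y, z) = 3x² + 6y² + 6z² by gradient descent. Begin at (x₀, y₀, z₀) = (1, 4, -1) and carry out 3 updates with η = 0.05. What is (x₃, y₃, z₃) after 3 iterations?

(0.343, 0.256, -0.064)

∇J = (6x, 12y, 12z)
(x₁, y₁, z₁) = (1, 4, -1) − 0.05·(6, 48, -12) = (0.7, 1.6, -0.4)
(x₂, y₂, z₂) = (0.7, 1.6, -0.4) − 0.05·(4.2, 19.2, -4.8) = (0.49, 0.64, -0.16)
(x₃, y₃, z₃) = (0.49, 0.64, -0.16) − 0.05·(2.94, 7.68, -1.92) = (0.343, 0.256, -0.064)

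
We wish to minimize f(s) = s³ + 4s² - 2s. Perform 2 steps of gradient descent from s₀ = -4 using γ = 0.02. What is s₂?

-4.654304

f′(s) = 3s² + 8s - 2
Step 1: f′(-4) = 14; s₁ = -4 − 0.02·14 = -4.28
Step 2: f′(-4.28) = 18.7152; s₂ = -4.28 − 0.02·18.7152 = -4.654304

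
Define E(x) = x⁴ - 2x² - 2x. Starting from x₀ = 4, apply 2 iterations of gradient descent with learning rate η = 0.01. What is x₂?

E′(x) = 4x³ - 4x - 2
Step 1: E′(4) = 238; x₁ = 4 − 0.01·238 = 1.62
Step 2: E′(1.62) = 8.526112; x₂ = 1.62 − 0.01·8.526112 = 1.53473888

1.53473888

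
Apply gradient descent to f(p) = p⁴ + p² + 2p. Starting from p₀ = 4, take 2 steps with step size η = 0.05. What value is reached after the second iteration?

f′(p) = 4p³ + 2p + 2
p₁ = 4 − 0.05·266 = -9.3
p₂ = -9.3 − 0.05·(-3234.028) = 152.4014

152.4014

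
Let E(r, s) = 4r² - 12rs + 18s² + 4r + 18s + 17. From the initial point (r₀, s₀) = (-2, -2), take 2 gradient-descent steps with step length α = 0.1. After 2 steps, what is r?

0.16

∇E = (8r - 12s + 4, -12r + 36s + 18)
(r₁, s₁) = (-2, -2) − 0.1·(12, -30) = (-3.2, 1)
(r₂, s₂) = (-3.2, 1) − 0.1·(-33.6, 92.4) = (0.16, -8.24)
r = 0.16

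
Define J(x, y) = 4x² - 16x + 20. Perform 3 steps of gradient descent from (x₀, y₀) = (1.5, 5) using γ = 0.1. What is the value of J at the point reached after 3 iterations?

∇J = (8x - 16, 0)
(x₁, y₁) = (1.5, 5) − 0.1·(-4, 0) = (1.9, 5)
(x₂, y₂) = (1.9, 5) − 0.1·(-0.8, 0) = (1.98, 5)
(x₃, y₃) = (1.98, 5) − 0.1·(-0.16, 0) = (1.996, 5)
J(1.996, 5) = 4.000064

4.000064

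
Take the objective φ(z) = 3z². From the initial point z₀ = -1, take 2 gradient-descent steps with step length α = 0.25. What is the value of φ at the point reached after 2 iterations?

φ′(z) = 6z
z₁ = -1 − 0.25·(-6) = 0.5
z₂ = 0.5 − 0.25·3 = -0.25
φ(-0.25) = 0.1875

0.1875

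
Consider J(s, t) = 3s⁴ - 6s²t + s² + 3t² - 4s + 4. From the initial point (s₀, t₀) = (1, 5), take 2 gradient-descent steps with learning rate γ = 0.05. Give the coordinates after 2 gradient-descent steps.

∇J = (12s³ - 12st + 2s - 4, -6s² + 6t)
(s₁, t₁) = (1, 5) − 0.05·(-50, 24) = (3.5, 3.8)
(s₂, t₂) = (3.5, 3.8) − 0.05·(357.9, -50.7) = (-14.395, 6.335)

(-14.395, 6.335)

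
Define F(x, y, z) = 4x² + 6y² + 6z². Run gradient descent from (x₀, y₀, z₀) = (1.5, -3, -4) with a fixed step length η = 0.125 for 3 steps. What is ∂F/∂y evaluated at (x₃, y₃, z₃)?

4.5

∇F = (8x, 12y, 12z)
Step 1: at (1.5, -3, -4), ∇F = (12, -36, -48) → (1.5, -3, -4) − 0.125·(12, -36, -48) = (0, 1.5, 2)
Step 2: at (0, 1.5, 2), ∇F = (0, 18, 24) → (0, 1.5, 2) − 0.125·(0, 18, 24) = (0, -0.75, -1)
Step 3: at (0, -0.75, -1), ∇F = (0, -9, -12) → (0, -0.75, -1) − 0.125·(0, -9, -12) = (0, 0.375, 0.5)
∂F/∂y at (0, 0.375, 0.5) = 4.5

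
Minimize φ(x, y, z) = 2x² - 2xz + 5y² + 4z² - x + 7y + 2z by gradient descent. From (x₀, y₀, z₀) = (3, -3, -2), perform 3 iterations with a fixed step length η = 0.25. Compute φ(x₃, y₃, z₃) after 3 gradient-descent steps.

∇φ = (4x - 2z - 1, 10y + 7, -2x + 8z + 2)
Step 1: at (3, -3, -2), ∇φ = (15, -23, -20) → (3, -3, -2) − 0.25·(15, -23, -20) = (-0.75, 2.75, 3)
Step 2: at (-0.75, 2.75, 3), ∇φ = (-10, 34.5, 27.5) → (-0.75, 2.75, 3) − 0.25·(-10, 34.5, 27.5) = (1.75, -5.875, -3.875)
Step 3: at (1.75, -5.875, -3.875), ∇φ = (13.75, -51.75, -32.5) → (1.75, -5.875, -3.875) − 0.25·(13.75, -51.75, -32.5) = (-1.6875, 7.0625, 4.25)
φ(-1.6875, 7.0625, 4.25) = 401.30859375

401.30859375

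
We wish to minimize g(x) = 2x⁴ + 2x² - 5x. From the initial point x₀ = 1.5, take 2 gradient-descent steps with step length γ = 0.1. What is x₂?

1.4776

g′(x) = 8x³ + 4x - 5
x₁ = 1.5 − 0.1·28 = -1.3
x₂ = -1.3 − 0.1·(-27.776) = 1.4776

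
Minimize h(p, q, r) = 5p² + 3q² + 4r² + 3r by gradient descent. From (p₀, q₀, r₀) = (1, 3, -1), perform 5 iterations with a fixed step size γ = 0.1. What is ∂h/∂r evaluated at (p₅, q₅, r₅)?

∇h = (10p, 6q, 8r + 3)
Step 1: at (1, 3, -1), ∇h = (10, 18, -5) → (1, 3, -1) − 0.1·(10, 18, -5) = (0, 1.2, -0.5)
Step 2: at (0, 1.2, -0.5), ∇h = (0, 7.2, -1) → (0, 1.2, -0.5) − 0.1·(0, 7.2, -1) = (0, 0.48, -0.4)
Step 3: at (0, 0.48, -0.4), ∇h = (0, 2.88, -0.2) → (0, 0.48, -0.4) − 0.1·(0, 2.88, -0.2) = (0, 0.192, -0.38)
Step 4: at (0, 0.192, -0.38), ∇h = (0, 1.152, -0.04) → (0, 0.192, -0.38) − 0.1·(0, 1.152, -0.04) = (0, 0.0768, -0.376)
Step 5: at (0, 0.0768, -0.376), ∇h = (0, 0.4608, -0.008) → (0, 0.0768, -0.376) − 0.1·(0, 0.4608, -0.008) = (0, 0.03072, -0.3752)
∂h/∂r at (0, 0.03072, -0.3752) = -0.0016

-0.0016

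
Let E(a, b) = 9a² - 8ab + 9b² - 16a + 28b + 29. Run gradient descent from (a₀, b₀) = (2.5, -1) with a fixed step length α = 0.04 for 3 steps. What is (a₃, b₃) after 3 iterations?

(0.537696, -1.154496)

∇E = (18a - 8b - 16, -8a + 18b + 28)
Step 1: at (2.5, -1), ∇E = (37, -10) → (2.5, -1) − 0.04·(37, -10) = (1.02, -0.6)
Step 2: at (1.02, -0.6), ∇E = (7.16, 9.04) → (1.02, -0.6) − 0.04·(7.16, 9.04) = (0.7336, -0.9616)
Step 3: at (0.7336, -0.9616), ∇E = (4.8976, 4.8224) → (0.7336, -0.9616) − 0.04·(4.8976, 4.8224) = (0.537696, -1.154496)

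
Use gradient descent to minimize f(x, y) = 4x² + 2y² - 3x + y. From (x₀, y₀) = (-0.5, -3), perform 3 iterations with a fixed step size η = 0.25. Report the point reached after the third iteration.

(1.25, -0.25)

∇f = (8x - 3, 4y + 1)
Step 1: at (-0.5, -3), ∇f = (-7, -11) → (-0.5, -3) − 0.25·(-7, -11) = (1.25, -0.25)
Step 2: at (1.25, -0.25), ∇f = (7, 0) → (1.25, -0.25) − 0.25·(7, 0) = (-0.5, -0.25)
Step 3: at (-0.5, -0.25), ∇f = (-7, 0) → (-0.5, -0.25) − 0.25·(-7, 0) = (1.25, -0.25)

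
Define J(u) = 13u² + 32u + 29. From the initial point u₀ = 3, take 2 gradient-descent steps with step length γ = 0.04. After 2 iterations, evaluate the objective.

9.308288

J′(u) = 26u + 32
Step 1: J′(3) = 110; u₁ = 3 − 0.04·110 = -1.4
Step 2: J′(-1.4) = -4.4; u₂ = -1.4 − 0.04·(-4.4) = -1.224
J(-1.224) = 9.308288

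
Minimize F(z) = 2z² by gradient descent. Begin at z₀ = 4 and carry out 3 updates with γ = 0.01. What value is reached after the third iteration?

3.538944

F′(z) = 4z
z₁ = 4 − 0.01·16 = 3.84
z₂ = 3.84 − 0.01·15.36 = 3.6864
z₃ = 3.6864 − 0.01·14.7456 = 3.538944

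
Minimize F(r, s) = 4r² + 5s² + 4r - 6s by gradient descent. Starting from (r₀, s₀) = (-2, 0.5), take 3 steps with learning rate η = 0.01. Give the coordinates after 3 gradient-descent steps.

∇F = (8r + 4, 10s - 6)
(r₁, s₁) = (-2, 0.5) − 0.01·(-12, -1) = (-1.88, 0.51)
(r₂, s₂) = (-1.88, 0.51) − 0.01·(-11.04, -0.9) = (-1.7696, 0.519)
(r₃, s₃) = (-1.7696, 0.519) − 0.01·(-10.1568, -0.81) = (-1.668032, 0.5271)

(-1.668032, 0.5271)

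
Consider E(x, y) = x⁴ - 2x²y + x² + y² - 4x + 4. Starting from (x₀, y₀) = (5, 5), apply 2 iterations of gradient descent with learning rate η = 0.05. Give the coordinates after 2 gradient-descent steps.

∇E = (4x³ - 4xy + 2x - 4, -2x² + 2y)
Step 1: at (5, 5), ∇E = (406, -40) → (5, 5) − 0.05·(406, -40) = (-15.3, 7)
Step 2: at (-15.3, 7), ∇E = (-13932.508, -454.18) → (-15.3, 7) − 0.05·(-13932.508, -454.18) = (681.3254, 29.709)

(681.3254, 29.709)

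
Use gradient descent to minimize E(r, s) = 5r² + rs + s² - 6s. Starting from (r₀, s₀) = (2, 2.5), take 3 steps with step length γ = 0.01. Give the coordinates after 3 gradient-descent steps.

(1.3905155, 2.477075)

∇E = (10r + s, r + 2s - 6)
(r₁, s₁) = (2, 2.5) − 0.01·(22.5, 1) = (1.775, 2.49)
(r₂, s₂) = (1.775, 2.49) − 0.01·(20.24, 0.755) = (1.5726, 2.48245)
(r₃, s₃) = (1.5726, 2.48245) − 0.01·(18.20845, 0.5375) = (1.3905155, 2.477075)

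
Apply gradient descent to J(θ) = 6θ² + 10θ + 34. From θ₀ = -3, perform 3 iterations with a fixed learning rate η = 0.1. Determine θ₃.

-0.816

J′(θ) = 12θ + 10
θ₁ = -3 − 0.1·(-26) = -0.4
θ₂ = -0.4 − 0.1·5.2 = -0.92
θ₃ = -0.92 − 0.1·(-1.04) = -0.816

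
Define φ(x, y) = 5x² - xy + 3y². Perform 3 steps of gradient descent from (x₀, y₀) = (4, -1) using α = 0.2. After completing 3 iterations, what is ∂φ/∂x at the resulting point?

∇φ = (10x - y, -x + 6y)
(x₁, y₁) = (4, -1) − 0.2·(41, -10) = (-4.2, 1)
(x₂, y₂) = (-4.2, 1) − 0.2·(-43, 10.2) = (4.4, -1.04)
(x₃, y₃) = (4.4, -1.04) − 0.2·(45.04, -10.64) = (-4.608, 1.088)
∂φ/∂x at (-4.608, 1.088) = -47.168

-47.168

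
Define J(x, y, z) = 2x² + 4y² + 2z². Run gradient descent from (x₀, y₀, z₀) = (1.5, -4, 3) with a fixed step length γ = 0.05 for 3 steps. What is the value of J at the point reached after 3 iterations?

∇J = (4x, 8y, 4z)
Step 1: at (1.5, -4, 3), ∇J = (6, -32, 12) → (1.5, -4, 3) − 0.05·(6, -32, 12) = (1.2, -2.4, 2.4)
Step 2: at (1.2, -2.4, 2.4), ∇J = (4.8, -19.2, 9.6) → (1.2, -2.4, 2.4) − 0.05·(4.8, -19.2, 9.6) = (0.96, -1.44, 1.92)
Step 3: at (0.96, -1.44, 1.92), ∇J = (3.84, -11.52, 7.68) → (0.96, -1.44, 1.92) − 0.05·(3.84, -11.52, 7.68) = (0.768, -0.864, 1.536)
J(0.768, -0.864, 1.536) = 8.884224

8.884224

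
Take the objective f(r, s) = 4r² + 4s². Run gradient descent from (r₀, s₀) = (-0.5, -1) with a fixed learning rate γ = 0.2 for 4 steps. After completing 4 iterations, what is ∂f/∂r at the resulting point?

-0.5184

∇f = (8r, 8s)
(r₁, s₁) = (-0.5, -1) − 0.2·(-4, -8) = (0.3, 0.6)
(r₂, s₂) = (0.3, 0.6) − 0.2·(2.4, 4.8) = (-0.18, -0.36)
(r₃, s₃) = (-0.18, -0.36) − 0.2·(-1.44, -2.88) = (0.108, 0.216)
(r₄, s₄) = (0.108, 0.216) − 0.2·(0.864, 1.728) = (-0.0648, -0.1296)
∂f/∂r at (-0.0648, -0.1296) = -0.5184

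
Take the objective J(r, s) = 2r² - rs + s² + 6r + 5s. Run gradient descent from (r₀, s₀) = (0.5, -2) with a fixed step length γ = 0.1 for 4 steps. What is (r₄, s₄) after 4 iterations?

∇J = (4r - s + 6, -r + 2s + 5)
(r₁, s₁) = (0.5, -2) − 0.1·(10, 0.5) = (-0.5, -2.05)
(r₂, s₂) = (-0.5, -2.05) − 0.1·(6.05, 1.4) = (-1.105, -2.19)
(r₃, s₃) = (-1.105, -2.19) − 0.1·(3.77, 1.725) = (-1.482, -2.3625)
(r₄, s₄) = (-1.482, -2.3625) − 0.1·(2.4345, 1.757) = (-1.72545, -2.5382)

(-1.72545, -2.5382)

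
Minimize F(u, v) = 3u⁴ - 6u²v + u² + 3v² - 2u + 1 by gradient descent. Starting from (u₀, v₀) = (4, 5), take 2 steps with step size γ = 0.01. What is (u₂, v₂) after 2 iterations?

(-1.91459552, 5.428136)

∇F = (12u³ - 12uv + 2u - 2, -6u² + 6v)
Step 1: at (4, 5), ∇F = (534, -66) → (4, 5) − 0.01·(534, -66) = (-1.34, 5.66)
Step 2: at (-1.34, 5.66), ∇F = (57.459552, 23.1864) → (-1.34, 5.66) − 0.01·(57.459552, 23.1864) = (-1.91459552, 5.428136)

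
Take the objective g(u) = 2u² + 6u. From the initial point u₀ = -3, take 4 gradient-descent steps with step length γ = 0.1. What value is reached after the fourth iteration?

-1.6944

g′(u) = 4u + 6
Step 1: g′(-3) = -6; u₁ = -3 − 0.1·(-6) = -2.4
Step 2: g′(-2.4) = -3.6; u₂ = -2.4 − 0.1·(-3.6) = -2.04
Step 3: g′(-2.04) = -2.16; u₃ = -2.04 − 0.1·(-2.16) = -1.824
Step 4: g′(-1.824) = -1.296; u₄ = -1.824 − 0.1·(-1.296) = -1.6944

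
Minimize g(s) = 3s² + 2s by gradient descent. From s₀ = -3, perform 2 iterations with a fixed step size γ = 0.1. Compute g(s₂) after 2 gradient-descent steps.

g′(s) = 6s + 2
Step 1: g′(-3) = -16; s₁ = -3 − 0.1·(-16) = -1.4
Step 2: g′(-1.4) = -6.4; s₂ = -1.4 − 0.1·(-6.4) = -0.76
g(-0.76) = 0.2128

0.2128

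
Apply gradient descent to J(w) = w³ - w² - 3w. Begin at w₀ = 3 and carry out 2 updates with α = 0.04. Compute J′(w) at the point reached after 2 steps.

4.591063867392

J′(w) = 3w² - 2w - 3
w₁ = 3 − 0.04·18 = 2.28
w₂ = 2.28 − 0.04·8.0352 = 1.958592
J′(w) at (1.958592) = 4.591063867392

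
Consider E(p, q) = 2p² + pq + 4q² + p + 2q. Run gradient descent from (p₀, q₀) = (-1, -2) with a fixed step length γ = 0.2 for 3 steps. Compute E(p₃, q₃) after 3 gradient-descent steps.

∇E = (4p + q + 1, p + 8q + 2)
Step 1: at (-1, -2), ∇E = (-5, -15) → (-1, -2) − 0.2·(-5, -15) = (0, 1)
Step 2: at (0, 1), ∇E = (2, 10) → (0, 1) − 0.2·(2, 10) = (-0.4, -1)
Step 3: at (-0.4, -1), ∇E = (-1.6, -6.4) → (-0.4, -1) − 0.2·(-1.6, -6.4) = (-0.08, 0.28)
E(-0.08, 0.28) = 0.784

0.784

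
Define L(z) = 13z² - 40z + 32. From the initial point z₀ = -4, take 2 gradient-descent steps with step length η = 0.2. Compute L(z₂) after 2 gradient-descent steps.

124086.0928

L′(z) = 26z - 40
Step 1: L′(-4) = -144; z₁ = -4 − 0.2·(-144) = 24.8
Step 2: L′(24.8) = 604.8; z₂ = 24.8 − 0.2·604.8 = -96.16
L(-96.16) = 124086.0928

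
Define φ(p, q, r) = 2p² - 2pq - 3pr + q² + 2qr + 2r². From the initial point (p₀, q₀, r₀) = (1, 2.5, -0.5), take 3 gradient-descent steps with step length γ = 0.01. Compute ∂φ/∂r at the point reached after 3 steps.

∇φ = (4p - 2q - 3r, -2p + 2q + 2r, -3p + 2q + 4r)
Step 1: at (1, 2.5, -0.5), ∇φ = (0.5, 2, 0) → (1, 2.5, -0.5) − 0.01·(0.5, 2, 0) = (0.995, 2.48, -0.5)
Step 2: at (0.995, 2.48, -0.5), ∇φ = (0.52, 1.97, -0.025) → (0.995, 2.48, -0.5) − 0.01·(0.52, 1.97, -0.025) = (0.9898, 2.4603, -0.49975)
Step 3: at (0.9898, 2.4603, -0.49975), ∇φ = (0.53785, 1.9415, -0.0478) → (0.9898, 2.4603, -0.49975) − 0.01·(0.53785, 1.9415, -0.0478) = (0.9844215, 2.440885, -0.499272)
∂φ/∂r at (0.9844215, 2.440885, -0.499272) = -0.0685825

-0.0685825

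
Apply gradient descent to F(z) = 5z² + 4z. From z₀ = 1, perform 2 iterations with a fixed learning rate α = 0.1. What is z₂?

F′(z) = 10z + 4
Step 1: F′(1) = 14; z₁ = 1 − 0.1·14 = -0.4
Step 2: F′(-0.4) = 0; z₂ = -0.4 − 0.1·0 = -0.4

-0.4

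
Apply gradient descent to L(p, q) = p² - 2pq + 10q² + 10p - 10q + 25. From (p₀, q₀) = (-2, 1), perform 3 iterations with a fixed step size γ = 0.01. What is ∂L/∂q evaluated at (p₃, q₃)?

∇L = (2p - 2q + 10, -2p + 20q - 10)
(p₁, q₁) = (-2, 1) − 0.01·(4, 14) = (-2.04, 0.86)
(p₂, q₂) = (-2.04, 0.86) − 0.01·(4.2, 11.28) = (-2.082, 0.7472)
(p₃, q₃) = (-2.082, 0.7472) − 0.01·(4.3416, 9.108) = (-2.125416, 0.65612)
∂L/∂q at (-2.125416, 0.65612) = 7.373232

7.373232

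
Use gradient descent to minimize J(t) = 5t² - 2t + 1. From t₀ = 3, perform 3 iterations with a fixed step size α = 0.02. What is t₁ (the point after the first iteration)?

2.44

J′(t) = 10t - 2
t₁ = 3 − 0.02·28 = 2.44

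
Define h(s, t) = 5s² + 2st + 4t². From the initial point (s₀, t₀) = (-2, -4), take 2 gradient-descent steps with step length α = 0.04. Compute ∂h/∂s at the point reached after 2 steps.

∇h = (10s + 2t, 2s + 8t)
Step 1: at (-2, -4), ∇h = (-28, -36) → (-2, -4) − 0.04·(-28, -36) = (-0.88, -2.56)
Step 2: at (-0.88, -2.56), ∇h = (-13.92, -22.24) → (-0.88, -2.56) − 0.04·(-13.92, -22.24) = (-0.3232, -1.6704)
∂h/∂s at (-0.3232, -1.6704) = -6.5728

-6.5728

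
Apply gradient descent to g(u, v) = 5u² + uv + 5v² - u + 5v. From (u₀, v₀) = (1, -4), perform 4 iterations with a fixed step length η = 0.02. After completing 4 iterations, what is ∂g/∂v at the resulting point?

-14.18355744

∇g = (10u + v - 1, u + 10v + 5)
Step 1: at (1, -4), ∇g = (5, -34) → (1, -4) − 0.02·(5, -34) = (0.9, -3.32)
Step 2: at (0.9, -3.32), ∇g = (4.68, -27.3) → (0.9, -3.32) − 0.02·(4.68, -27.3) = (0.8064, -2.774)
Step 3: at (0.8064, -2.774), ∇g = (4.29, -21.9336) → (0.8064, -2.774) − 0.02·(4.29, -21.9336) = (0.7206, -2.335328)
Step 4: at (0.7206, -2.335328), ∇g = (3.870672, -17.63268) → (0.7206, -2.335328) − 0.02·(3.870672, -17.63268) = (0.64318656, -1.9826744)
∂g/∂v at (0.64318656, -1.9826744) = -14.18355744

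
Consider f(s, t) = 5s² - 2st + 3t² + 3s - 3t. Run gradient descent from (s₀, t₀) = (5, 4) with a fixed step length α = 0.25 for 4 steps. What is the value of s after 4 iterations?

26.875

∇f = (10s - 2t + 3, -2s + 6t - 3)
Step 1: at (5, 4), ∇f = (45, 11) → (5, 4) − 0.25·(45, 11) = (-6.25, 1.25)
Step 2: at (-6.25, 1.25), ∇f = (-62, 17) → (-6.25, 1.25) − 0.25·(-62, 17) = (9.25, -3)
Step 3: at (9.25, -3), ∇f = (101.5, -39.5) → (9.25, -3) − 0.25·(101.5, -39.5) = (-16.125, 6.875)
Step 4: at (-16.125, 6.875), ∇f = (-172, 70.5) → (-16.125, 6.875) − 0.25·(-172, 70.5) = (26.875, -10.75)
s = 26.875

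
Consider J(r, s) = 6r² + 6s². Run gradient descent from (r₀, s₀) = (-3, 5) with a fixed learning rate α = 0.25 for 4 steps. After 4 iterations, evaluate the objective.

∇J = (12r, 12s)
Step 1: at (-3, 5), ∇J = (-36, 60) → (-3, 5) − 0.25·(-36, 60) = (6, -10)
Step 2: at (6, -10), ∇J = (72, -120) → (6, -10) − 0.25·(72, -120) = (-12, 20)
Step 3: at (-12, 20), ∇J = (-144, 240) → (-12, 20) − 0.25·(-144, 240) = (24, -40)
Step 4: at (24, -40), ∇J = (288, -480) → (24, -40) − 0.25·(288, -480) = (-48, 80)
J(-48, 80) = 52224

52224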